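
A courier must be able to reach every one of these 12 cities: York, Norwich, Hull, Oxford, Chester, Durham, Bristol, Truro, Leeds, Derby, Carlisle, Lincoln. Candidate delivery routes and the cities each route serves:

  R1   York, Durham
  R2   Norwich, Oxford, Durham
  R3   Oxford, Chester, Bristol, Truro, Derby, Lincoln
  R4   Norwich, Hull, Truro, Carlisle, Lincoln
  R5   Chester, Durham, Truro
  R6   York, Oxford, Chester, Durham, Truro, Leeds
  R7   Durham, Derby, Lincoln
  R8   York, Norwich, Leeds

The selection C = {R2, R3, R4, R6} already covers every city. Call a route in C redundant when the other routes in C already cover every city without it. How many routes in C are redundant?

Drop R2: the rest still cover every city — redundant.
Drop R3: Bristol, Derby uncovered — not redundant.
Drop R4: Hull, Carlisle uncovered — not redundant.
Drop R6: York, Leeds uncovered — not redundant.
1 redundant: R2.

1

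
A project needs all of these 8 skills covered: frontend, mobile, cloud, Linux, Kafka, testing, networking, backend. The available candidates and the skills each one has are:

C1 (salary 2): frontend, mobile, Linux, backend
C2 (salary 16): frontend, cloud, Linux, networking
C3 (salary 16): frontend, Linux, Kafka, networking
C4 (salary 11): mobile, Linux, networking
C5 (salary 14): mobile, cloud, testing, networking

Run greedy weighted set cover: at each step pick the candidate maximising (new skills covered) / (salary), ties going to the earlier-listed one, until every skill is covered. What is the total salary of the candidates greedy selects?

Pick 1: C1 adds 4 new (frontend, mobile, Linux, backend) at salary 2 (ratio 4/2).
Pick 2: C5 adds 3 new (cloud, testing, networking) at salary 14 (ratio 3/14).
Pick 3: C3 adds 1 new (Kafka) at salary 16 (ratio 1/16).
Greedy total salary: 2 + 14 + 16 = 32.

32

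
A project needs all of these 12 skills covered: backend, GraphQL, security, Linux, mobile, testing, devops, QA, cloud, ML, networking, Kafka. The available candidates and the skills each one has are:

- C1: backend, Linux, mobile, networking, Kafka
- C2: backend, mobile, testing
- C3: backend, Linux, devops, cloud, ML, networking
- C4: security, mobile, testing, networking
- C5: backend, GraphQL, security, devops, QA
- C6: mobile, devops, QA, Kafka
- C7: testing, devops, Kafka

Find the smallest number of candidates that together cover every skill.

C1, C2, C3, C5 together cover {backend, GraphQL, security, Linux, mobile, testing, devops, QA, cloud, ML, networking, Kafka} — every skill.
No 3 of the 7 candidates cover everything (all 35 triples fall short), so 4 is minimum.

4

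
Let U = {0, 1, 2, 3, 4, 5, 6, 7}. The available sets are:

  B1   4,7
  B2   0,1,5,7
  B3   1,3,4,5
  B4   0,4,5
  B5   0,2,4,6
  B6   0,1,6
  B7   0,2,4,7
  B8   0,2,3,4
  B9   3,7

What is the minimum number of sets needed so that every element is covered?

3

B1, B3, B5 together cover {0, 1, 2, 3, 4, 5, 6, 7} — every element.
No 2 of the 9 sets cover everything (all 36 pairs fall short), so 3 is minimum.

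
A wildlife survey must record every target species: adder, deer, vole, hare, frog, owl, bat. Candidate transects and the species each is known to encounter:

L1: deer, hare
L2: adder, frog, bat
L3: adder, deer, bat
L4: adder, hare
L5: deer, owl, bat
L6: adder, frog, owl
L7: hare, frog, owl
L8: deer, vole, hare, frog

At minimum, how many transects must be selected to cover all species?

3

L2, L5, L8 together cover {adder, deer, vole, hare, frog, owl, bat} — every species.
No 2 of the 8 transects cover everything (all 28 pairs fall short), so 3 is minimum.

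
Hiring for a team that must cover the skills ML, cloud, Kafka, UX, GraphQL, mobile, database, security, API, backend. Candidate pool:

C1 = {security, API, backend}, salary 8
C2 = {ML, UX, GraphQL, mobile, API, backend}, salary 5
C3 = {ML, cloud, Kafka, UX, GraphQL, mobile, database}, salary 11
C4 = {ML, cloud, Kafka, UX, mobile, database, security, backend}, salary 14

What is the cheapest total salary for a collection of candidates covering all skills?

19

C1, C3 cover every skill at salary 8 + 11 = 19.
Any cover uses at least 2 candidates; among all covering selections none totals below 19.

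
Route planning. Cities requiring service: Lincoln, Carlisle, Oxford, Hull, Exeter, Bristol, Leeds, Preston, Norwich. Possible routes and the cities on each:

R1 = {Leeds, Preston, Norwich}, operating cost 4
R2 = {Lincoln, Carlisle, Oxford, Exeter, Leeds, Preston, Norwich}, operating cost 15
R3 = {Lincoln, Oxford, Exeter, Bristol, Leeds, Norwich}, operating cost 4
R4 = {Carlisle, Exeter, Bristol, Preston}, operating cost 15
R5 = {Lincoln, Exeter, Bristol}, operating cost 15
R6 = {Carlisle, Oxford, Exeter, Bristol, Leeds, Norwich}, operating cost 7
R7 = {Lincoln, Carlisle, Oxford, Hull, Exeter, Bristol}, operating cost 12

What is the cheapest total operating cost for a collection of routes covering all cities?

R1, R7 cover every city at operating cost 4 + 12 = 16.
Any cover uses at least 2 routes; among all covering selections none totals below 16.
Greedy by coverage-per-operating cost would pick R3, R1, R7 for 20 — worse than the optimum 16.

16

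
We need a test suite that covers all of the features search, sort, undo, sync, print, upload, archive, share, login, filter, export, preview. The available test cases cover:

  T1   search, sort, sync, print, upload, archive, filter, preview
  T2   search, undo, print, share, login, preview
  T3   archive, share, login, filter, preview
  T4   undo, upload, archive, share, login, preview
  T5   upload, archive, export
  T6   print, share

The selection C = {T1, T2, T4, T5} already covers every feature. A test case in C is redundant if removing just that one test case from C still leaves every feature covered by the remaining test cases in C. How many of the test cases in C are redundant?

Drop T1: sort, sync, filter uncovered — not redundant.
Drop T2: the rest still cover every feature — redundant.
Drop T4: the rest still cover every feature — redundant.
Drop T5: export uncovered — not redundant.
2 redundant: T2, T4.

2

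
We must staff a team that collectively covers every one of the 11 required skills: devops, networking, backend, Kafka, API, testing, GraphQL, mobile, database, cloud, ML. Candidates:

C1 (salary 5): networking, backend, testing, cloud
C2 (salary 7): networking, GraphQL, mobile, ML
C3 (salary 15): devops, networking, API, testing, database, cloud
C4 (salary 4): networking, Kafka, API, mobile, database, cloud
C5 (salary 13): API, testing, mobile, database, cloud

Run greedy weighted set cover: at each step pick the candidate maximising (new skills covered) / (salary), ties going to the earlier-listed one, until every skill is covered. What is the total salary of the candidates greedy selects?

Pick 1: C4 adds 6 new (networking, Kafka, API, mobile, database, cloud) at salary 4 (ratio 6/4).
Pick 2: C1 adds 2 new (backend, testing) at salary 5 (ratio 2/5).
Pick 3: C2 adds 2 new (GraphQL, ML) at salary 7 (ratio 2/7).
Pick 4: C3 adds 1 new (devops) at salary 15 (ratio 1/15).
Greedy total salary: 4 + 5 + 7 + 15 = 31.

31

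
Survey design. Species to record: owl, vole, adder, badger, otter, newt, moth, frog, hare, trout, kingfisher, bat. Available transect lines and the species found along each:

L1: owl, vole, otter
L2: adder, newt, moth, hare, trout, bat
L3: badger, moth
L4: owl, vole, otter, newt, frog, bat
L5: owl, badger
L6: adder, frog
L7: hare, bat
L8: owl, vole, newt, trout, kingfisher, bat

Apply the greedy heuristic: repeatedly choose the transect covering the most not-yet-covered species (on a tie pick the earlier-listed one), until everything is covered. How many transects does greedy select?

4

Pick 1: L2 covers 6 new species (adder, newt, moth, hare, trout, bat).
Pick 2: L4 covers 4 new species (owl, vole, otter, frog).
Pick 3: L3 covers 1 new species (badger).
Pick 4: L8 covers 1 new species (kingfisher).
Greedy uses 4 transects.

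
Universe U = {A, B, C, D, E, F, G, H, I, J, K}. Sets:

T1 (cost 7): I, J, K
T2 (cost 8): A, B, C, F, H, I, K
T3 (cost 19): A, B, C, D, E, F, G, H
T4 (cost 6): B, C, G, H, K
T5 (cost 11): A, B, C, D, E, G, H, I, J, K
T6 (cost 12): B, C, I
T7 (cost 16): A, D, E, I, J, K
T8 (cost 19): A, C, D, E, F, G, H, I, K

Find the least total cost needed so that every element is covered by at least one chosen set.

19

T2, T5 cover every element at cost 8 + 11 = 19.
Any cover uses at least 2 sets; among all covering selections none totals below 19.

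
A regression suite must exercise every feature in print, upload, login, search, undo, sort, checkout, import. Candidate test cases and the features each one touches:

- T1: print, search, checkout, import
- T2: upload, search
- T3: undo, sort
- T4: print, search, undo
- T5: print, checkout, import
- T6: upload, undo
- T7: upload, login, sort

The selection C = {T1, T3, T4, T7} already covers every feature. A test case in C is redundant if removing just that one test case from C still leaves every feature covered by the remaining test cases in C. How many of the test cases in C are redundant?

2

Drop T1: checkout, import uncovered — not redundant.
Drop T3: the rest still cover every feature — redundant.
Drop T4: the rest still cover every feature — redundant.
Drop T7: upload, login uncovered — not redundant.
2 redundant: T3, T4.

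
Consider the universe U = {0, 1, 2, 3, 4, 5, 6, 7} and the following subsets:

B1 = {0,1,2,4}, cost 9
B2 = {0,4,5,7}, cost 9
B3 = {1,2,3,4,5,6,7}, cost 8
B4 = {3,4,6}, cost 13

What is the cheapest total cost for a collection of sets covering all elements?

17

B1, B3 cover every element at cost 9 + 8 = 17.
Any cover uses at least 2 sets; among all covering selections none totals below 17.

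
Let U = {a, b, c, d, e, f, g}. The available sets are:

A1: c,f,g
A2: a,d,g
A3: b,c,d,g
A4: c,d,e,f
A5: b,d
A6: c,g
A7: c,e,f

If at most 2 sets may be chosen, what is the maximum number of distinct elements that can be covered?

6

Choosing A2, A4 covers {a, c, d, e, f, g} — 6 elements.
No choice of 2 sets does better; here b is left uncovered.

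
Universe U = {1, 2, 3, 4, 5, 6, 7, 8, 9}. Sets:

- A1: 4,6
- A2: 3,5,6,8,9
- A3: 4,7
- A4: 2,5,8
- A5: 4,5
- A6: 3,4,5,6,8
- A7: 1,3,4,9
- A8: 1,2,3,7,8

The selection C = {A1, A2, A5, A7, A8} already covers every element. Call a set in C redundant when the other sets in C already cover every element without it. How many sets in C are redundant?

Drop A1: the rest still cover every element — redundant.
Drop A2: the rest still cover every element — redundant.
Drop A5: the rest still cover every element — redundant.
Drop A7: the rest still cover every element — redundant.
Drop A8: 2, 7 uncovered — not redundant.
4 redundant: A1, A2, A5, A7.

4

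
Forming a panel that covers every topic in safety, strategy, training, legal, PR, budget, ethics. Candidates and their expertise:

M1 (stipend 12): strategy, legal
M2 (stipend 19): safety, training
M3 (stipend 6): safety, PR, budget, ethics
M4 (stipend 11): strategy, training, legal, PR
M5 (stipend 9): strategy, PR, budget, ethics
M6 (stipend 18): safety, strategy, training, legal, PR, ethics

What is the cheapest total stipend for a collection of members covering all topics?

17

M3, M4 cover every topic at stipend 6 + 11 = 17.
Any cover uses at least 2 members; among all covering selections none totals below 17.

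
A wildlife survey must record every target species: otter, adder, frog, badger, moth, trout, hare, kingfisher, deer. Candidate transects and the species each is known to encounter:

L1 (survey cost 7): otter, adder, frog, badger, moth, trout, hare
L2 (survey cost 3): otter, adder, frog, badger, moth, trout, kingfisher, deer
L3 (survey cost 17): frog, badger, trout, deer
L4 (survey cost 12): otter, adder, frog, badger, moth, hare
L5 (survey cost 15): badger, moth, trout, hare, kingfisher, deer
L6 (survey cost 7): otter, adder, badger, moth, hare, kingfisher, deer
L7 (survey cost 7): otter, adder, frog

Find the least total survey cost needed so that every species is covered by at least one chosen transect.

L1, L2 cover every species at survey cost 7 + 3 = 10.
Any cover uses at least 2 transects; among all covering selections none totals below 10.

10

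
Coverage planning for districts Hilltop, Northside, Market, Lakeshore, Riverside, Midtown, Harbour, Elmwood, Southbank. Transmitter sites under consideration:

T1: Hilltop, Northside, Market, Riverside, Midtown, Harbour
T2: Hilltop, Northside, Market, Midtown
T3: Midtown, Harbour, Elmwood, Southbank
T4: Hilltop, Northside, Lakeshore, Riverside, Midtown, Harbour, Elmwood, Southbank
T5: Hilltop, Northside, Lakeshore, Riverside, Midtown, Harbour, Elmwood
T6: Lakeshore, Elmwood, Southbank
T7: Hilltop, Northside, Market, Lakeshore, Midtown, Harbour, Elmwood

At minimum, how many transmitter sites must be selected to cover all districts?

T1, T4 together cover {Hilltop, Northside, Market, Lakeshore, Riverside, Midtown, Harbour, Elmwood, Southbank} — every district.
No single transmitter site contains all 9 districts, so 2 is optimal.

2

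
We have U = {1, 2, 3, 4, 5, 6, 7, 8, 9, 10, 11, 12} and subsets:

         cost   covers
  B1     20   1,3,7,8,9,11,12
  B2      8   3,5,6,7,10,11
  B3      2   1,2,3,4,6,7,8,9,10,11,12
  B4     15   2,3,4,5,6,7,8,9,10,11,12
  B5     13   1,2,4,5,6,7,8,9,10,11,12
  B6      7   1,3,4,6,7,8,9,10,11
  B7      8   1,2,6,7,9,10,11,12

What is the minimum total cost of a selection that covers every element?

B2, B3 cover every element at cost 8 + 2 = 10.
Any cover uses at least 2 sets; among all covering selections none totals below 10.

10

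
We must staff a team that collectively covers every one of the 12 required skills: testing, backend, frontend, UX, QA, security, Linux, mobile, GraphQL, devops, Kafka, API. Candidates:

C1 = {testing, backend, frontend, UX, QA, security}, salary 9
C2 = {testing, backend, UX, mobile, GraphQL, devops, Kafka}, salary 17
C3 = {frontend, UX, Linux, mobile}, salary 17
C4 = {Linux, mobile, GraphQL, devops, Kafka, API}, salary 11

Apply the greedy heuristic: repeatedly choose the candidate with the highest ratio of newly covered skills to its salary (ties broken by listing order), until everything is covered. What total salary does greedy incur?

20

Pick 1: C1 adds 6 new (testing, backend, frontend, UX, QA, security) at salary 9 (ratio 6/9).
Pick 2: C4 adds 6 new (Linux, mobile, GraphQL, devops, Kafka, API) at salary 11 (ratio 6/11).
Greedy total salary: 9 + 11 = 20.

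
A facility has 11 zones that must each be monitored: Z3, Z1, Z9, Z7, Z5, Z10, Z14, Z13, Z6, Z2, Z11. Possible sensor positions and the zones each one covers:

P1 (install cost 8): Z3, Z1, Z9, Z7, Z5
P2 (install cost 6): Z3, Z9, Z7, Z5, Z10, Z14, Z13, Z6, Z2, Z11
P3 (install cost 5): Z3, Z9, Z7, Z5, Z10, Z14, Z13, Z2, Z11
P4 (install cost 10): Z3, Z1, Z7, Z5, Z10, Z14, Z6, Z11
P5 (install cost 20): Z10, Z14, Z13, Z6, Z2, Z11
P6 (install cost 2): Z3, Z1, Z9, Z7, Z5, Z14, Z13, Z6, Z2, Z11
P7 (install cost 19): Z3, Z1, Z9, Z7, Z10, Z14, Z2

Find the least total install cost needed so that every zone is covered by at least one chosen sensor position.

P3, P6 cover every zone at install cost 5 + 2 = 7.
Any cover uses at least 2 sensor positions; among all covering selections none totals below 7.

7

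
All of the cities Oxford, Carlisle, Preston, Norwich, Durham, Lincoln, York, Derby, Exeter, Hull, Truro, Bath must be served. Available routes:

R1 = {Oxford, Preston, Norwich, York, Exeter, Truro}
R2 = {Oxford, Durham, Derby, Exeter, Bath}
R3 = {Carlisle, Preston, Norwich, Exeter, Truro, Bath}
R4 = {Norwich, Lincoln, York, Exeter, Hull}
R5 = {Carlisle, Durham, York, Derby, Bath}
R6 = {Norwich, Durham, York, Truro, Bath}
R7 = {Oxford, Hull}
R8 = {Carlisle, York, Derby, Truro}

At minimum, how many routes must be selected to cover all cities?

R1, R4, R5 together cover {Oxford, Carlisle, Preston, Norwich, Durham, Lincoln, York, Derby, Exeter, Hull, Truro, Bath} — every city.
No 2 of the 8 routes cover everything (all 28 pairs fall short), so 3 is minimum.

3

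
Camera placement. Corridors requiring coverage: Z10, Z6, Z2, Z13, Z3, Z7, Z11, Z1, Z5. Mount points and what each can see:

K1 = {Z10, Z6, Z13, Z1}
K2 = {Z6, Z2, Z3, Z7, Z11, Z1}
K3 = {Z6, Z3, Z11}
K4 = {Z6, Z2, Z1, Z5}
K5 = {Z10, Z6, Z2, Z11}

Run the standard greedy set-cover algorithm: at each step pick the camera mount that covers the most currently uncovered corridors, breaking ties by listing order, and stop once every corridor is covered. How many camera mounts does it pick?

Pick 1: K2 covers 6 new corridors (Z6, Z2, Z3, Z7, Z11, Z1).
Pick 2: K1 covers 2 new corridors (Z10, Z13).
Pick 3: K4 covers 1 new corridors (Z5).
Greedy uses 3 camera mounts.

3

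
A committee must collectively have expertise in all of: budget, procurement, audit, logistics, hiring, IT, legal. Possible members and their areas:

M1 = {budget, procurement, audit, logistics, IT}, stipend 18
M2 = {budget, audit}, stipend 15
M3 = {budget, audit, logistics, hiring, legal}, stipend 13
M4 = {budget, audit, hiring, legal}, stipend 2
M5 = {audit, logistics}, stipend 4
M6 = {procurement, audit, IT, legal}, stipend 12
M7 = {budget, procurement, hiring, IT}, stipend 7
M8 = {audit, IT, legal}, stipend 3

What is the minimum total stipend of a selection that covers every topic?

13

M4, M5, M7 cover every topic at stipend 2 + 4 + 7 = 13.
Any cover uses at least 2 members; among all covering selections none totals below 13.
Greedy by coverage-per-stipend would pick M4, M8, M5, M7 for 16 — worse than the optimum 13.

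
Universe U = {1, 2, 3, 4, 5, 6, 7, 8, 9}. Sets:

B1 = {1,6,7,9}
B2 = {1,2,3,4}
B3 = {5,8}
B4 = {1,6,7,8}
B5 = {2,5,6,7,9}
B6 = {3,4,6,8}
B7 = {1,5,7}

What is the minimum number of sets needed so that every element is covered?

B1, B2, B3 together cover {1, 2, 3, 4, 5, 6, 7, 8, 9} — every element.
No 2 of the 7 sets cover everything (all 21 pairs fall short), so 3 is minimum.

3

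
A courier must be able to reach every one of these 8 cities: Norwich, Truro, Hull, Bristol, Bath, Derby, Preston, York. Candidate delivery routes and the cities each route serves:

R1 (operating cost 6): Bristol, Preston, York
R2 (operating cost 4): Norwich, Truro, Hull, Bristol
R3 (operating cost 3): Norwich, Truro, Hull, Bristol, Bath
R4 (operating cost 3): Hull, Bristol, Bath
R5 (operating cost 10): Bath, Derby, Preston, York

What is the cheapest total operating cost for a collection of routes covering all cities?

R3, R5 cover every city at operating cost 3 + 10 = 13.
Any cover uses at least 2 routes; among all covering selections none totals below 13.
Greedy by coverage-per-operating cost would pick R3, R1, R5 for 19 — worse than the optimum 13.

13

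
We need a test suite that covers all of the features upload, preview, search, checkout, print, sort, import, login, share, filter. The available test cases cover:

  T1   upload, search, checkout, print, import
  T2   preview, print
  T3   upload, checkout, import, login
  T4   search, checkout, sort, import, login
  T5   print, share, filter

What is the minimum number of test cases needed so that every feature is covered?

4

T1, T2, T4, T5 together cover {upload, preview, search, checkout, print, sort, import, login, share, filter} — every feature.
No 3 of the 5 test cases cover everything (all 10 triples fall short), so 4 is minimum.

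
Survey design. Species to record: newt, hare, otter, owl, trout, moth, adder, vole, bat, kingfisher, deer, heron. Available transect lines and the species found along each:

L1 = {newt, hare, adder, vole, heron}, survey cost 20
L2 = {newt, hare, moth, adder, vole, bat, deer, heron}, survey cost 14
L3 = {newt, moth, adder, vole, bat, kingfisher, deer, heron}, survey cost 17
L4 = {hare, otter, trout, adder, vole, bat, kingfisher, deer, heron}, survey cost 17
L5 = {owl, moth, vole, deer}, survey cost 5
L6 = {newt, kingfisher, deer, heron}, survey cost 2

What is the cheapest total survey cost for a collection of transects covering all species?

L4, L5, L6 cover every species at survey cost 17 + 5 + 2 = 24.
Any cover uses at least 3 transects; among all covering selections none totals below 24.

24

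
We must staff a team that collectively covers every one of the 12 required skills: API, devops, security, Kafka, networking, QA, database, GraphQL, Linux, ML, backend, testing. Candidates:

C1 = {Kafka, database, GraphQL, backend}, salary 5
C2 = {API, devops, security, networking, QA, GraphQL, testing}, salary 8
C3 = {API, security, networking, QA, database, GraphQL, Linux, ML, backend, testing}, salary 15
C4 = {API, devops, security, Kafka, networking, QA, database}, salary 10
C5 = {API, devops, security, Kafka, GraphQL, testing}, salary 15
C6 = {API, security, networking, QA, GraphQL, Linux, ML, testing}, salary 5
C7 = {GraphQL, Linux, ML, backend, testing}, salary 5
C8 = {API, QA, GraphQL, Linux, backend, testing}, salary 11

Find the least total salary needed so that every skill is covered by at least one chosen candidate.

C4, C7 cover every skill at salary 10 + 5 = 15.
Any cover uses at least 2 candidates; among all covering selections none totals below 15.
Greedy by coverage-per-salary would pick C6, C1, C2 for 18 — worse than the optimum 15.

15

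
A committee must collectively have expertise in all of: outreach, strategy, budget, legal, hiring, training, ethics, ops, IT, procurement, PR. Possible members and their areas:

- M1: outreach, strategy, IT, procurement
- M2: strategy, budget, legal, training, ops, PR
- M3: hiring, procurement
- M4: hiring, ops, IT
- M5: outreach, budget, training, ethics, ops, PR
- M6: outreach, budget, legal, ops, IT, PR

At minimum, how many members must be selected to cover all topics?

M1, M2, M3, M5 together cover {outreach, strategy, budget, legal, hiring, training, ethics, ops, IT, procurement, PR} — every topic.
No 3 of the 6 members cover everything (all 20 triples fall short), so 4 is minimum.

4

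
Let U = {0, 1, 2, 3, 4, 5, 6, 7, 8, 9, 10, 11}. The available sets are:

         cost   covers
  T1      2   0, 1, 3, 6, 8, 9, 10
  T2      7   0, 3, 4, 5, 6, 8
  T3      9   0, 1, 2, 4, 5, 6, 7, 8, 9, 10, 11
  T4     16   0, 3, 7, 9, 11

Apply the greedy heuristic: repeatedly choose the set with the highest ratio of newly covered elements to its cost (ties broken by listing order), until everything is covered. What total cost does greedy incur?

11

Pick 1: T1 adds 7 new (0, 1, 3, 6, 8, 9, 10) at cost 2 (ratio 7/2).
Pick 2: T3 adds 5 new (2, 4, 5, 7, 11) at cost 9 (ratio 5/9).
Greedy total cost: 2 + 9 = 11.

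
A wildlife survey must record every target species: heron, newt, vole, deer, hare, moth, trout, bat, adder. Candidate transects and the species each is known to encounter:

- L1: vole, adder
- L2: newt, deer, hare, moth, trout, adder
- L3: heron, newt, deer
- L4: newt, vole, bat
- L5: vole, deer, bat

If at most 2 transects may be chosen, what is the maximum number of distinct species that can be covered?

8

Choosing L2, L4 covers {newt, vole, deer, hare, moth, trout, bat, adder} — 8 species.
No choice of 2 transects does better; here heron is left uncovered.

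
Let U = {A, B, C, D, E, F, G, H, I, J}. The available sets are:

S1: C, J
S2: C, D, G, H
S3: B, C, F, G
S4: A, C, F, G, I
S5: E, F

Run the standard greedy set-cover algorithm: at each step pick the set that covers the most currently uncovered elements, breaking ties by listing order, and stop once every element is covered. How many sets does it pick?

Pick 1: S4 covers 5 new elements (A, C, F, G, I).
Pick 2: S2 covers 2 new elements (D, H).
Pick 3: S1 covers 1 new elements (J).
Pick 4: S3 covers 1 new elements (B).
Pick 5: S5 covers 1 new elements (E).
Greedy uses 5 sets.

5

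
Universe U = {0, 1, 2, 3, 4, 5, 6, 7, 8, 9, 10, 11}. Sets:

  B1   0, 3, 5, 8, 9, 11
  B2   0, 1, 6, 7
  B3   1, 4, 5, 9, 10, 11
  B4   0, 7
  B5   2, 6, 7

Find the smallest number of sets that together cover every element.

B1, B3, B5 together cover {0, 1, 2, 3, 4, 5, 6, 7, 8, 9, 10, 11} — every element.
No 2 of the 5 sets cover everything (all 10 pairs fall short), so 3 is minimum.

3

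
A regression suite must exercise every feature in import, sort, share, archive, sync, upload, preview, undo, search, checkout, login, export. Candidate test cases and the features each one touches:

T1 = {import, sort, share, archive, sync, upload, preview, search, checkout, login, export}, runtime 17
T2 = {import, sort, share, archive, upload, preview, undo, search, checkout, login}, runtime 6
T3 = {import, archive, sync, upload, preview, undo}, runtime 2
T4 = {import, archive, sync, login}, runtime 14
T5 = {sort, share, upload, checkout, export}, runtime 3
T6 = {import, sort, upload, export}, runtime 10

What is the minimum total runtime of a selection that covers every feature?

T2, T3, T5 cover every feature at runtime 6 + 2 + 3 = 11.
Any cover uses at least 2 test cases; among all covering selections none totals below 11.

11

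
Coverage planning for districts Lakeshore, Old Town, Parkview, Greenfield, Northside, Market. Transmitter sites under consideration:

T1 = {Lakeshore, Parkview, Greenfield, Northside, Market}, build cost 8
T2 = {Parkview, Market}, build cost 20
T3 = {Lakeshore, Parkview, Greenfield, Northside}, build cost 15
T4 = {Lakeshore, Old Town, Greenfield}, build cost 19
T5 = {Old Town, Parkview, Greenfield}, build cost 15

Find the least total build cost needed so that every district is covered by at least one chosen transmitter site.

23

T1, T5 cover every district at build cost 8 + 15 = 23.
Any cover uses at least 2 transmitter sites; among all covering selections none totals below 23.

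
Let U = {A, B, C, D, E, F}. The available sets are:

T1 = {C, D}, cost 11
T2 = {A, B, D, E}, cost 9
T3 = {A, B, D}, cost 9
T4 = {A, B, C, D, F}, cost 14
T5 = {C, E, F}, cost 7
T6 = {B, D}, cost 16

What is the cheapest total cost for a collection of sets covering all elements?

16

T2, T5 cover every element at cost 9 + 7 = 16.
Any cover uses at least 2 sets; among all covering selections none totals below 16.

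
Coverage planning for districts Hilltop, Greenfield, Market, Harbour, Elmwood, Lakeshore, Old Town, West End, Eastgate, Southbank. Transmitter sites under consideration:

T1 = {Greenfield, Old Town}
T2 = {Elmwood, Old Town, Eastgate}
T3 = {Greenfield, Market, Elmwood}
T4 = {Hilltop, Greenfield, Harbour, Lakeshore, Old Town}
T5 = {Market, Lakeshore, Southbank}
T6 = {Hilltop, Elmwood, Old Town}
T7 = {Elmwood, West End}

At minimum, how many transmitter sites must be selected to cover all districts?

T2, T4, T5, T7 together cover {Hilltop, Greenfield, Market, Harbour, Elmwood, Lakeshore, Old Town, West End, Eastgate, Southbank} — every district.
No 3 of the 7 transmitter sites cover everything (all 35 triples fall short), so 4 is minimum.

4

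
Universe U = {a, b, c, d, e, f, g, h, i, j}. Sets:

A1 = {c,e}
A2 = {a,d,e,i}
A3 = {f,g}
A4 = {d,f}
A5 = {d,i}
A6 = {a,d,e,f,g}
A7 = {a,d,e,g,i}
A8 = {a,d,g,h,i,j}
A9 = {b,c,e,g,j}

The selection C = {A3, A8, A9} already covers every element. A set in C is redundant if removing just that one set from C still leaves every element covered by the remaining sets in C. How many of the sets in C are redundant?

0

Drop A3: f uncovered — not redundant.
Drop A8: a, d, h, i uncovered — not redundant.
Drop A9: b, c, e uncovered — not redundant.
None of the sets in C is redundant.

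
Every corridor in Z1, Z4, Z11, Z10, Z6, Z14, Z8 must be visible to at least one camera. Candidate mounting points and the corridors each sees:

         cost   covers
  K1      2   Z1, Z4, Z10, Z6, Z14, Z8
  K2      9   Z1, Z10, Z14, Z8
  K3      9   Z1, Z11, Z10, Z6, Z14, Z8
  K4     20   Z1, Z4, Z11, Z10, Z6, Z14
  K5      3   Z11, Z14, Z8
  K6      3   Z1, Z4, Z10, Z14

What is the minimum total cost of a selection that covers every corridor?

K1, K5 cover every corridor at cost 2 + 3 = 5.
Any cover uses at least 2 camera mounts; among all covering selections none totals below 5.

5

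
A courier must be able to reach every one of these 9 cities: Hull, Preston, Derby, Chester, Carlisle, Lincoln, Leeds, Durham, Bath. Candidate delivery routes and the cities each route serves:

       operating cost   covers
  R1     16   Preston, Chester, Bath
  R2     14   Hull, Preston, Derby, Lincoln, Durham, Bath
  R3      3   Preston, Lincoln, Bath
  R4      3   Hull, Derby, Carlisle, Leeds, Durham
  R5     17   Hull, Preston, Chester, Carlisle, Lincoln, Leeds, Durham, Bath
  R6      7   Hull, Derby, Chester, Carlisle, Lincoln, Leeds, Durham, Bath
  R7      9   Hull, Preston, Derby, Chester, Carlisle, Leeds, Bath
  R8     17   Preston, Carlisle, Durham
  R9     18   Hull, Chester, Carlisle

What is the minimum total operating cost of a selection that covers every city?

10

R3, R6 cover every city at operating cost 3 + 7 = 10.
Any cover uses at least 2 routes; among all covering selections none totals below 10.
Greedy by coverage-per-operating cost would pick R4, R3, R6 for 13 — worse than the optimum 10.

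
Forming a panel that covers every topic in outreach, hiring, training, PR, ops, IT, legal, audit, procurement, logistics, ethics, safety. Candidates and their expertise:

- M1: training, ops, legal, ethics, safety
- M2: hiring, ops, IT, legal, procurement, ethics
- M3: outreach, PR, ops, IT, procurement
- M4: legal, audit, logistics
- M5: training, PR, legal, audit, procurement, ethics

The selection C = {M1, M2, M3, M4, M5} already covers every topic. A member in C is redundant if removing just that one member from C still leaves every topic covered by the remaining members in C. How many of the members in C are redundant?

Drop M1: safety uncovered — not redundant.
Drop M2: hiring uncovered — not redundant.
Drop M3: outreach uncovered — not redundant.
Drop M4: logistics uncovered — not redundant.
Drop M5: the rest still cover every topic — redundant.
1 redundant: M5.

1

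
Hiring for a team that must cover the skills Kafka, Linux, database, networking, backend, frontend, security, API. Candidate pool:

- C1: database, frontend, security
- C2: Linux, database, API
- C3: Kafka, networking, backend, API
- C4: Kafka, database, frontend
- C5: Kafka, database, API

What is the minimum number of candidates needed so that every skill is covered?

C1, C2, C3 together cover {Kafka, Linux, database, networking, backend, frontend, security, API} — every skill.
No 2 of the 5 candidates cover everything (all 10 pairs fall short), so 3 is minimum.

3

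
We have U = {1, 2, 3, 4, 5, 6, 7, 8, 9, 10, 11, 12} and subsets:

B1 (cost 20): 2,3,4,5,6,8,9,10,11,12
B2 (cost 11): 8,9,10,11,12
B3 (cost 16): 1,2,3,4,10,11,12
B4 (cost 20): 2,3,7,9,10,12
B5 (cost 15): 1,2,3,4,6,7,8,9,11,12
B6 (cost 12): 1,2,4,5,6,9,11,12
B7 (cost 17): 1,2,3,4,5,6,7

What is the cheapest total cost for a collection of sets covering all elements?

28

B2, B7 cover every element at cost 11 + 17 = 28.
Any cover uses at least 2 sets; among all covering selections none totals below 28.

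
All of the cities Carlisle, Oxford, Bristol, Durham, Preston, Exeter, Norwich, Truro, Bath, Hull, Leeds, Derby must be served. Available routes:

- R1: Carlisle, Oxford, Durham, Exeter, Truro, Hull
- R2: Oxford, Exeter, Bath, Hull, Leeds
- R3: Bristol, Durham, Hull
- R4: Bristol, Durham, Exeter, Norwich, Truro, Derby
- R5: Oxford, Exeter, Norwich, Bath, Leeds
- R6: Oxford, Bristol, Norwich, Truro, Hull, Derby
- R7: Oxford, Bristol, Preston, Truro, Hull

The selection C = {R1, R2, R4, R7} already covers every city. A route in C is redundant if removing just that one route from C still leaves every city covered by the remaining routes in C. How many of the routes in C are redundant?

Drop R1: Carlisle uncovered — not redundant.
Drop R2: Bath, Leeds uncovered — not redundant.
Drop R4: Norwich, Derby uncovered — not redundant.
Drop R7: Preston uncovered — not redundant.
None of the routes in C is redundant.

0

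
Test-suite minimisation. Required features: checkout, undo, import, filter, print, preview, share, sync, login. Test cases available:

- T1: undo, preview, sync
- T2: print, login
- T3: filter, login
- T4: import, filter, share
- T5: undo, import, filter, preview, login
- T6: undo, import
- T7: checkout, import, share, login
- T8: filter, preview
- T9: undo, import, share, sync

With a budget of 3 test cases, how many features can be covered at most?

8

Choosing T1, T2, T4 covers {undo, import, filter, print, preview, share, sync, login} — 8 features.
No choice of 3 test cases does better; here checkout is left uncovered.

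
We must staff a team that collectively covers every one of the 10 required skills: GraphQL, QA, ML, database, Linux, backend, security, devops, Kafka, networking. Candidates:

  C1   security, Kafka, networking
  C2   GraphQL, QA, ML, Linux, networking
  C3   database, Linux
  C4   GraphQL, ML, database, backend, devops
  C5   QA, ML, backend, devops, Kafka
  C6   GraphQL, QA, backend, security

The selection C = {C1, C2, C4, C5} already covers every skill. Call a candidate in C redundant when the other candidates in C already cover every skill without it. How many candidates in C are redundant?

Drop C1: security uncovered — not redundant.
Drop C2: Linux uncovered — not redundant.
Drop C4: database uncovered — not redundant.
Drop C5: the rest still cover every skill — redundant.
1 redundant: C5.

1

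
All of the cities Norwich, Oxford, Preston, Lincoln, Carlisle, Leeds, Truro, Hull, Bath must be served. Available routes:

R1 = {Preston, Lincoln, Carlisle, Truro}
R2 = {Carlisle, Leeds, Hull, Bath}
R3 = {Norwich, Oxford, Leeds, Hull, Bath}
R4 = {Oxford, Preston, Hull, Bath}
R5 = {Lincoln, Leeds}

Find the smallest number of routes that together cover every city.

R1, R3 together cover {Norwich, Oxford, Preston, Lincoln, Carlisle, Leeds, Truro, Hull, Bath} — every city.
No single route contains all 9 cities, so 2 is optimal.

2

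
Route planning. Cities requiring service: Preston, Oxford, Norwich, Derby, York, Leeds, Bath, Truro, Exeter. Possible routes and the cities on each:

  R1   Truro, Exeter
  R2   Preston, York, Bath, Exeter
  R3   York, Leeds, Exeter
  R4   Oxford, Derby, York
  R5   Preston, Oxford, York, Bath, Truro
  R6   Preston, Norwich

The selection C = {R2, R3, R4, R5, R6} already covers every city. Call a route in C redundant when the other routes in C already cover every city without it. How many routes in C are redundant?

Drop R2: the rest still cover every city — redundant.
Drop R3: Leeds uncovered — not redundant.
Drop R4: Derby uncovered — not redundant.
Drop R5: Truro uncovered — not redundant.
Drop R6: Norwich uncovered — not redundant.
1 redundant: R2.

1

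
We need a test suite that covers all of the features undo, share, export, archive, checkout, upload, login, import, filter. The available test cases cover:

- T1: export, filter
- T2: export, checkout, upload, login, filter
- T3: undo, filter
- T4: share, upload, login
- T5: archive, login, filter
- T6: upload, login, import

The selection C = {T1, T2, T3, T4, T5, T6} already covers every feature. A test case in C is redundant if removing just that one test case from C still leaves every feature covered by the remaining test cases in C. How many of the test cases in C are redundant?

Drop T1: the rest still cover every feature — redundant.
Drop T2: checkout uncovered — not redundant.
Drop T3: undo uncovered — not redundant.
Drop T4: share uncovered — not redundant.
Drop T5: archive uncovered — not redundant.
Drop T6: import uncovered — not redundant.
1 redundant: T1.

1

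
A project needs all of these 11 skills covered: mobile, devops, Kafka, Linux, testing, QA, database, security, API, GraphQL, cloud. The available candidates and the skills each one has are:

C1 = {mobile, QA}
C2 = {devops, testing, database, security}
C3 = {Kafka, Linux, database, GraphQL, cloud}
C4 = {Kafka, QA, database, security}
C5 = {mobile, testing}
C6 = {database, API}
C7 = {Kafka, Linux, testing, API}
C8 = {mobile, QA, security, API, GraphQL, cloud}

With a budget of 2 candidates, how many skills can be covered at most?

9

Choosing C2, C8 covers {mobile, devops, testing, QA, database, security, API, GraphQL, cloud} — 9 skills.
No choice of 2 candidates does better; here Kafka, Linux are left uncovered.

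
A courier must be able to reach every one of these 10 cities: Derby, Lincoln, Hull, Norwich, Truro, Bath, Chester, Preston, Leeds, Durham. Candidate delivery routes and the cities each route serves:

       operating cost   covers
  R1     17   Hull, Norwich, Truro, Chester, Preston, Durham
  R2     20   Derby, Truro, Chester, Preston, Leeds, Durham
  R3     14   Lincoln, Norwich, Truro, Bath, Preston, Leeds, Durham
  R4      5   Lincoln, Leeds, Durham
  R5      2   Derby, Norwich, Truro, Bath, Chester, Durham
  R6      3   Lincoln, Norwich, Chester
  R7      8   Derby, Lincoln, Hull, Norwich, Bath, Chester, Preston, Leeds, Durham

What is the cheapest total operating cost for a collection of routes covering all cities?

10

R5, R7 cover every city at operating cost 2 + 8 = 10.
Any cover uses at least 2 routes; among all covering selections none totals below 10.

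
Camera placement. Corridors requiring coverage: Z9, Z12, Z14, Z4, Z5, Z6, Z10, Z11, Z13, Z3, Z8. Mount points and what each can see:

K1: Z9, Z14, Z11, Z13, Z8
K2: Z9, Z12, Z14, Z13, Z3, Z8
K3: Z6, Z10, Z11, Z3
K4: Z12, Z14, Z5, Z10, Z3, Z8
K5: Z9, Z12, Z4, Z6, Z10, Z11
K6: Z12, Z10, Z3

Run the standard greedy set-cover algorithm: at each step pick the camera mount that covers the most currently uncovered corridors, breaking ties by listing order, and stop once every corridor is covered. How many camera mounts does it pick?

Pick 1: K2 covers 6 new corridors (Z9, Z12, Z14, Z13, Z3, Z8).
Pick 2: K5 covers 4 new corridors (Z4, Z6, Z10, Z11).
Pick 3: K4 covers 1 new corridors (Z5).
Greedy uses 3 camera mounts.

3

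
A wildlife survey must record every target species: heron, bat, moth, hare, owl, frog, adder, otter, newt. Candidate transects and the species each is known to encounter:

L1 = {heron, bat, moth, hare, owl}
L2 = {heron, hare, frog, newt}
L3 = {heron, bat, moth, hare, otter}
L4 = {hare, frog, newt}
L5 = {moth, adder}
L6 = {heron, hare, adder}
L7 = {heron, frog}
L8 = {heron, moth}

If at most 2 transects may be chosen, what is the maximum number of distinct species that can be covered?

Choosing L1, L2 covers {heron, bat, moth, hare, owl, frog, newt} — 7 species.
No choice of 2 transects does better; here adder, otter are left uncovered.

7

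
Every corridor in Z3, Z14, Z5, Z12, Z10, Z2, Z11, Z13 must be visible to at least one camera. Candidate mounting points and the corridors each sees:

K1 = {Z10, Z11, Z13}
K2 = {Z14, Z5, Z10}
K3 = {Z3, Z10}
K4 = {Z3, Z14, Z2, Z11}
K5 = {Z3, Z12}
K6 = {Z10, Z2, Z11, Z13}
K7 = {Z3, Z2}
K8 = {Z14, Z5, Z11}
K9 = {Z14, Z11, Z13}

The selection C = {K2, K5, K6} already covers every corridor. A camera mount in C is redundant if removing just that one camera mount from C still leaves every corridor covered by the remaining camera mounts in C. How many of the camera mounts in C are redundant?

Drop K2: Z14, Z5 uncovered — not redundant.
Drop K5: Z3, Z12 uncovered — not redundant.
Drop K6: Z2, Z11, Z13 uncovered — not redundant.
None of the camera mounts in C is redundant.

0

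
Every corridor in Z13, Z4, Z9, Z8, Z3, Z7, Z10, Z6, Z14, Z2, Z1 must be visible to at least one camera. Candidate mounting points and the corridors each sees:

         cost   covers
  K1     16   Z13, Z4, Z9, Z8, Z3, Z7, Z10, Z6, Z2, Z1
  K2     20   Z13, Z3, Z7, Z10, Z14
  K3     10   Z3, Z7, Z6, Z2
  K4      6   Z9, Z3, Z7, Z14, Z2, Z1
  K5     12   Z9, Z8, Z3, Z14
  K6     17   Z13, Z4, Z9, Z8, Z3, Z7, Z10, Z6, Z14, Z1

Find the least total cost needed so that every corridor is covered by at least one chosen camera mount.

K1, K4 cover every corridor at cost 16 + 6 = 22.
Any cover uses at least 2 camera mounts; among all covering selections none totals below 22.

22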